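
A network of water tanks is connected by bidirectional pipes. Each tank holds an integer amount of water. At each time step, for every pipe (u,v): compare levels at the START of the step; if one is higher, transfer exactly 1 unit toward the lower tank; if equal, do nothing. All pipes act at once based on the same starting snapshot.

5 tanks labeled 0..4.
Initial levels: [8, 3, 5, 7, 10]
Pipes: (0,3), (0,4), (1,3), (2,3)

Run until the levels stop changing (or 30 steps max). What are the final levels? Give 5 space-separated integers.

Answer: 6 6 6 8 7

Derivation:
Step 1: flows [0->3,4->0,3->1,3->2] -> levels [8 4 6 6 9]
Step 2: flows [0->3,4->0,3->1,2=3] -> levels [8 5 6 6 8]
Step 3: flows [0->3,0=4,3->1,2=3] -> levels [7 6 6 6 8]
Step 4: flows [0->3,4->0,1=3,2=3] -> levels [7 6 6 7 7]
Step 5: flows [0=3,0=4,3->1,3->2] -> levels [7 7 7 5 7]
Step 6: flows [0->3,0=4,1->3,2->3] -> levels [6 6 6 8 7]
Step 7: flows [3->0,4->0,3->1,3->2] -> levels [8 7 7 5 6]
Step 8: flows [0->3,0->4,1->3,2->3] -> levels [6 6 6 8 7]
  -> period-2 cycle: step 8 state = step 6 state; never stabilizes
  -> state at step 30: (30-6) mod 2 = 0, same as step 6 -> [6 6 6 8 7]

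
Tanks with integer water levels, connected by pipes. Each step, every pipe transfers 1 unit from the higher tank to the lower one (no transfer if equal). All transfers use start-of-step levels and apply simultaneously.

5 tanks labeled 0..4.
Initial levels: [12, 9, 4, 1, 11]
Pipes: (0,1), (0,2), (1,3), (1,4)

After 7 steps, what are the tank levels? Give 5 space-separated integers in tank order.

Answer: 7 9 8 6 7

Derivation:
Step 1: flows [0->1,0->2,1->3,4->1] -> levels [10 10 5 2 10]
Step 2: flows [0=1,0->2,1->3,1=4] -> levels [9 9 6 3 10]
Step 3: flows [0=1,0->2,1->3,4->1] -> levels [8 9 7 4 9]
Step 4: flows [1->0,0->2,1->3,1=4] -> levels [8 7 8 5 9]
Step 5: flows [0->1,0=2,1->3,4->1] -> levels [7 8 8 6 8]
Step 6: flows [1->0,2->0,1->3,1=4] -> levels [9 6 7 7 8]
Step 7: flows [0->1,0->2,3->1,4->1] -> levels [7 9 8 6 7]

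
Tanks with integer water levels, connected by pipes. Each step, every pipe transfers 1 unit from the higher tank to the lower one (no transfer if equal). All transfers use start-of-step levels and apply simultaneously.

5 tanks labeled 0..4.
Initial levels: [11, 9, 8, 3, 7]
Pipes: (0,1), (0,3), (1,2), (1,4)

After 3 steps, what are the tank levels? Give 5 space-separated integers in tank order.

Step 1: flows [0->1,0->3,1->2,1->4] -> levels [9 8 9 4 8]
Step 2: flows [0->1,0->3,2->1,1=4] -> levels [7 10 8 5 8]
Step 3: flows [1->0,0->3,1->2,1->4] -> levels [7 7 9 6 9]

Answer: 7 7 9 6 9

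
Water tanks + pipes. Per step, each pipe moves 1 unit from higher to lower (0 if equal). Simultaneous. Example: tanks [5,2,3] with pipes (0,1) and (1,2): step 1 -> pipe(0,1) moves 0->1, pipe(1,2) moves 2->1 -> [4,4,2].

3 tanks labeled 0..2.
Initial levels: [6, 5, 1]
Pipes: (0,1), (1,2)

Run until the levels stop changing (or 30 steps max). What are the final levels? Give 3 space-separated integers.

Step 1: flows [0->1,1->2] -> levels [5 5 2]
Step 2: flows [0=1,1->2] -> levels [5 4 3]
Step 3: flows [0->1,1->2] -> levels [4 4 4]
Step 4: flows [0=1,1=2] -> levels [4 4 4]
  -> stable (no change)

Answer: 4 4 4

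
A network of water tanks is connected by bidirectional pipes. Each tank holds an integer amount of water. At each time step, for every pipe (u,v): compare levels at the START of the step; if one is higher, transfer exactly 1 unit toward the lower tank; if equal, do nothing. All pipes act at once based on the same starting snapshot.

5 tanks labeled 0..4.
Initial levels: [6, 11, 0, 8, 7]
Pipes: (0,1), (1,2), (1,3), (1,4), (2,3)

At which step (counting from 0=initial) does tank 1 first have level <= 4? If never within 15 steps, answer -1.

Answer: 3

Derivation:
Step 1: flows [1->0,1->2,1->3,1->4,3->2] -> levels [7 7 2 8 8]
Step 2: flows [0=1,1->2,3->1,4->1,3->2] -> levels [7 8 4 6 7]
Step 3: flows [1->0,1->2,1->3,1->4,3->2] -> levels [8 4 6 6 8]
Tank 1 first reaches <=4 at step 3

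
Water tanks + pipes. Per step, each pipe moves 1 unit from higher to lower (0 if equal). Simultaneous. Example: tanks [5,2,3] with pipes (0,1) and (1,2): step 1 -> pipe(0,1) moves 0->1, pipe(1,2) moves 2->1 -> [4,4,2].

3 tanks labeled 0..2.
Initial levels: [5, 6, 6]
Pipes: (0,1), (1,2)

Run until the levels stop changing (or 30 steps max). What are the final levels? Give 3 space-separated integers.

Step 1: flows [1->0,1=2] -> levels [6 5 6]
Step 2: flows [0->1,2->1] -> levels [5 7 5]
Step 3: flows [1->0,1->2] -> levels [6 5 6]
  -> period-2 cycle: step 3 state = step 1 state; never stabilizes
  -> state at step 30: (30-1) mod 2 = 1, same as step 2 -> [5 7 5]

Answer: 5 7 5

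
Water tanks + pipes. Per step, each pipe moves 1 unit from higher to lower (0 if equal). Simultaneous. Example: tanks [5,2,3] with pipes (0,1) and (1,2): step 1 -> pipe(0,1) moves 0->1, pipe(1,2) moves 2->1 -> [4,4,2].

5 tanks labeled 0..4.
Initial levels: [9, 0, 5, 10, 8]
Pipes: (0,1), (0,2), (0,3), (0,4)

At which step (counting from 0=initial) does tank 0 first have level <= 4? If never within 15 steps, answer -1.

Step 1: flows [0->1,0->2,3->0,0->4] -> levels [7 1 6 9 9]
Step 2: flows [0->1,0->2,3->0,4->0] -> levels [7 2 7 8 8]
Step 3: flows [0->1,0=2,3->0,4->0] -> levels [8 3 7 7 7]
Step 4: flows [0->1,0->2,0->3,0->4] -> levels [4 4 8 8 8]
Tank 0 first reaches <=4 at step 4

Answer: 4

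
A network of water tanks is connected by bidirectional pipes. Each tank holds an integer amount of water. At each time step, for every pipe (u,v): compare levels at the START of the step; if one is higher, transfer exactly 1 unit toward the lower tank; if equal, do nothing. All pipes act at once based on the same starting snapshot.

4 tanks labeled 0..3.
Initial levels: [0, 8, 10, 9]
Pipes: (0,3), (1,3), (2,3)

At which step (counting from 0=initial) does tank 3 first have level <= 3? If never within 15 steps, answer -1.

Step 1: flows [3->0,3->1,2->3] -> levels [1 9 9 8]
Step 2: flows [3->0,1->3,2->3] -> levels [2 8 8 9]
Step 3: flows [3->0,3->1,3->2] -> levels [3 9 9 6]
Step 4: flows [3->0,1->3,2->3] -> levels [4 8 8 7]
Step 5: flows [3->0,1->3,2->3] -> levels [5 7 7 8]
Step 6: flows [3->0,3->1,3->2] -> levels [6 8 8 5]
Step 7: flows [0->3,1->3,2->3] -> levels [5 7 7 8]
  -> period-2 cycle (repeats step 5); tank 3 never drops to <=3
Tank 3 never reaches <=3 within 15 steps

Answer: -1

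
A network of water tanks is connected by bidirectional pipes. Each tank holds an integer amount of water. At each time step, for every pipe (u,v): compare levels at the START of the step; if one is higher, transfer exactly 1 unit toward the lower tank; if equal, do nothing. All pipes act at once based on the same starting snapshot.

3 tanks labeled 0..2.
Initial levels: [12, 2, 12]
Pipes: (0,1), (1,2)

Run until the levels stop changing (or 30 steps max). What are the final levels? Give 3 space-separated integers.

Step 1: flows [0->1,2->1] -> levels [11 4 11]
Step 2: flows [0->1,2->1] -> levels [10 6 10]
Step 3: flows [0->1,2->1] -> levels [9 8 9]
Step 4: flows [0->1,2->1] -> levels [8 10 8]
Step 5: flows [1->0,1->2] -> levels [9 8 9]
  -> period-2 cycle: step 5 state = step 3 state; never stabilizes
  -> state at step 30: (30-3) mod 2 = 1, same as step 4 -> [8 10 8]

Answer: 8 10 8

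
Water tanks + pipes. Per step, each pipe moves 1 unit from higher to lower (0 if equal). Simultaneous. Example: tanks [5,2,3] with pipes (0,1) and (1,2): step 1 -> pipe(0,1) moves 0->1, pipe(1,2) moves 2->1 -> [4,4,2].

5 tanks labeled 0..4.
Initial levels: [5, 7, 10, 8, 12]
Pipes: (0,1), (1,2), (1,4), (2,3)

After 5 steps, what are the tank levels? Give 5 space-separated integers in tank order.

Step 1: flows [1->0,2->1,4->1,2->3] -> levels [6 8 8 9 11]
Step 2: flows [1->0,1=2,4->1,3->2] -> levels [7 8 9 8 10]
Step 3: flows [1->0,2->1,4->1,2->3] -> levels [8 9 7 9 9]
Step 4: flows [1->0,1->2,1=4,3->2] -> levels [9 7 9 8 9]
Step 5: flows [0->1,2->1,4->1,2->3] -> levels [8 10 7 9 8]

Answer: 8 10 7 9 8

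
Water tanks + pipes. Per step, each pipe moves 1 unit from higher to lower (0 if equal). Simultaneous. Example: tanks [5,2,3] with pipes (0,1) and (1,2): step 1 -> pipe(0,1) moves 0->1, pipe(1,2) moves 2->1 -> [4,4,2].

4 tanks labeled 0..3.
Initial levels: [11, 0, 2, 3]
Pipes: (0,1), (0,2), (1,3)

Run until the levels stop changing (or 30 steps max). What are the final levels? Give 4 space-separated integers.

Answer: 3 5 5 3

Derivation:
Step 1: flows [0->1,0->2,3->1] -> levels [9 2 3 2]
Step 2: flows [0->1,0->2,1=3] -> levels [7 3 4 2]
Step 3: flows [0->1,0->2,1->3] -> levels [5 3 5 3]
Step 4: flows [0->1,0=2,1=3] -> levels [4 4 5 3]
Step 5: flows [0=1,2->0,1->3] -> levels [5 3 4 4]
Step 6: flows [0->1,0->2,3->1] -> levels [3 5 5 3]
Step 7: flows [1->0,2->0,1->3] -> levels [5 3 4 4]
  -> period-2 cycle: step 7 state = step 5 state; never stabilizes
  -> state at step 30: (30-5) mod 2 = 1, same as step 6 -> [3 5 5 3]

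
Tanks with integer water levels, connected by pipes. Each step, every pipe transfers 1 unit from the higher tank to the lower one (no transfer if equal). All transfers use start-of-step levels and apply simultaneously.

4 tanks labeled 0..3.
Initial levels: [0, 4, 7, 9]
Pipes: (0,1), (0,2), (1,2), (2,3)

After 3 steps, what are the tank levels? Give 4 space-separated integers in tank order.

Answer: 5 5 4 6

Derivation:
Step 1: flows [1->0,2->0,2->1,3->2] -> levels [2 4 6 8]
Step 2: flows [1->0,2->0,2->1,3->2] -> levels [4 4 5 7]
Step 3: flows [0=1,2->0,2->1,3->2] -> levels [5 5 4 6]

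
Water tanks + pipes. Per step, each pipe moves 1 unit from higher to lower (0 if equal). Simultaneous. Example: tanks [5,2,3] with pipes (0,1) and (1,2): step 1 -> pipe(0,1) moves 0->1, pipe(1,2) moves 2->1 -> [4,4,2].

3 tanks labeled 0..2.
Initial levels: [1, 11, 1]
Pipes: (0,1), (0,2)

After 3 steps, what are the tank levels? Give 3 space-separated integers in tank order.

Step 1: flows [1->0,0=2] -> levels [2 10 1]
Step 2: flows [1->0,0->2] -> levels [2 9 2]
Step 3: flows [1->0,0=2] -> levels [3 8 2]

Answer: 3 8 2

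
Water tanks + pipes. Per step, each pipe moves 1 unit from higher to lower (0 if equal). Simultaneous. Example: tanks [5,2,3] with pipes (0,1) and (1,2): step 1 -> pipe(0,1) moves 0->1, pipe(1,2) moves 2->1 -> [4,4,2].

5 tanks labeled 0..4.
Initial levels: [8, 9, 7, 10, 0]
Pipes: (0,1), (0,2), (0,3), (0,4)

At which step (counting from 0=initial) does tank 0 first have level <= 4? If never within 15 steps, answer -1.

Step 1: flows [1->0,0->2,3->0,0->4] -> levels [8 8 8 9 1]
Step 2: flows [0=1,0=2,3->0,0->4] -> levels [8 8 8 8 2]
Step 3: flows [0=1,0=2,0=3,0->4] -> levels [7 8 8 8 3]
Step 4: flows [1->0,2->0,3->0,0->4] -> levels [9 7 7 7 4]
Step 5: flows [0->1,0->2,0->3,0->4] -> levels [5 8 8 8 5]
Step 6: flows [1->0,2->0,3->0,0=4] -> levels [8 7 7 7 5]
Step 7: flows [0->1,0->2,0->3,0->4] -> levels [4 8 8 8 6]
Tank 0 first reaches <=4 at step 7

Answer: 7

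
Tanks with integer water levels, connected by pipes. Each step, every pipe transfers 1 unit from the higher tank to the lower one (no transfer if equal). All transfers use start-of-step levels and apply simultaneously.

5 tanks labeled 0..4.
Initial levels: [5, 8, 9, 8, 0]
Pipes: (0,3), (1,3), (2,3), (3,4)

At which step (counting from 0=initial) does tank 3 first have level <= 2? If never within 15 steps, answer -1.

Step 1: flows [3->0,1=3,2->3,3->4] -> levels [6 8 8 7 1]
Step 2: flows [3->0,1->3,2->3,3->4] -> levels [7 7 7 7 2]
Step 3: flows [0=3,1=3,2=3,3->4] -> levels [7 7 7 6 3]
Step 4: flows [0->3,1->3,2->3,3->4] -> levels [6 6 6 8 4]
Step 5: flows [3->0,3->1,3->2,3->4] -> levels [7 7 7 4 5]
Step 6: flows [0->3,1->3,2->3,4->3] -> levels [6 6 6 8 4]
  -> period-2 cycle (repeats step 4); tank 3 never drops to <=2
Tank 3 never reaches <=2 within 15 steps

Answer: -1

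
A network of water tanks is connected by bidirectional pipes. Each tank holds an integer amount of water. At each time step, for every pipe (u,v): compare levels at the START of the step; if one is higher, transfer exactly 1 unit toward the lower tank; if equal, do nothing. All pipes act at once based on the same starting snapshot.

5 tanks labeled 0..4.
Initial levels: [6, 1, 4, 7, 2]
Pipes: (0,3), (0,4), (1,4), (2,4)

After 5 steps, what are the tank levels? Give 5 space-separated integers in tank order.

Answer: 4 3 3 4 6

Derivation:
Step 1: flows [3->0,0->4,4->1,2->4] -> levels [6 2 3 6 3]
Step 2: flows [0=3,0->4,4->1,2=4] -> levels [5 3 3 6 3]
Step 3: flows [3->0,0->4,1=4,2=4] -> levels [5 3 3 5 4]
Step 4: flows [0=3,0->4,4->1,4->2] -> levels [4 4 4 5 3]
Step 5: flows [3->0,0->4,1->4,2->4] -> levels [4 3 3 4 6]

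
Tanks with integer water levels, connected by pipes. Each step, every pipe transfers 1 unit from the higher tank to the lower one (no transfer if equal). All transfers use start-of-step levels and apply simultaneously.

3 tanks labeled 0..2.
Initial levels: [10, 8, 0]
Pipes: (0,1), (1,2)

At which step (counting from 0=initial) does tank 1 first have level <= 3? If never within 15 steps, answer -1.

Step 1: flows [0->1,1->2] -> levels [9 8 1]
Step 2: flows [0->1,1->2] -> levels [8 8 2]
Step 3: flows [0=1,1->2] -> levels [8 7 3]
Step 4: flows [0->1,1->2] -> levels [7 7 4]
Step 5: flows [0=1,1->2] -> levels [7 6 5]
Step 6: flows [0->1,1->2] -> levels [6 6 6]
Step 7: flows [0=1,1=2] -> levels [6 6 6]
  -> stable; tank 1 stays at 6 > 3
Tank 1 never reaches <=3 within 15 steps

Answer: -1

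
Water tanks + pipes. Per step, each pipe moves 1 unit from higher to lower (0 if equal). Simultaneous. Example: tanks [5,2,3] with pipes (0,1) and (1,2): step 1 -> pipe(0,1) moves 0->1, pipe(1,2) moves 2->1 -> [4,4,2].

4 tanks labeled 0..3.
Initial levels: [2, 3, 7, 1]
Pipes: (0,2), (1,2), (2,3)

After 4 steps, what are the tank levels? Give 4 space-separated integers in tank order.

Step 1: flows [2->0,2->1,2->3] -> levels [3 4 4 2]
Step 2: flows [2->0,1=2,2->3] -> levels [4 4 2 3]
Step 3: flows [0->2,1->2,3->2] -> levels [3 3 5 2]
Step 4: flows [2->0,2->1,2->3] -> levels [4 4 2 3]

Answer: 4 4 2 3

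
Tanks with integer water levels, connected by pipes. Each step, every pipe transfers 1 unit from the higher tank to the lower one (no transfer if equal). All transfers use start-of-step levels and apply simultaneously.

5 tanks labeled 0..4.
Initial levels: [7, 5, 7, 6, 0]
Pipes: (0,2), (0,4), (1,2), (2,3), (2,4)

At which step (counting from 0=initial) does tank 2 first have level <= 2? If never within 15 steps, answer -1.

Answer: -1

Derivation:
Step 1: flows [0=2,0->4,2->1,2->3,2->4] -> levels [6 6 4 7 2]
Step 2: flows [0->2,0->4,1->2,3->2,2->4] -> levels [4 5 6 6 4]
Step 3: flows [2->0,0=4,2->1,2=3,2->4] -> levels [5 6 3 6 5]
Step 4: flows [0->2,0=4,1->2,3->2,4->2] -> levels [4 5 7 5 4]
Step 5: flows [2->0,0=4,2->1,2->3,2->4] -> levels [5 6 3 6 5]
  -> period-2 cycle (repeats step 3); tank 2 never drops to <=2
Tank 2 never reaches <=2 within 15 steps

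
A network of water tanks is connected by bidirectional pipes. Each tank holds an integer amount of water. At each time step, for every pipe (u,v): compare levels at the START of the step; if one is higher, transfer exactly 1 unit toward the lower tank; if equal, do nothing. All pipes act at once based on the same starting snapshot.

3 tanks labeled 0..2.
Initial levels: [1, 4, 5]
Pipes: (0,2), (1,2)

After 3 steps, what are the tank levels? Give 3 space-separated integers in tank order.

Step 1: flows [2->0,2->1] -> levels [2 5 3]
Step 2: flows [2->0,1->2] -> levels [3 4 3]
Step 3: flows [0=2,1->2] -> levels [3 3 4]

Answer: 3 3 4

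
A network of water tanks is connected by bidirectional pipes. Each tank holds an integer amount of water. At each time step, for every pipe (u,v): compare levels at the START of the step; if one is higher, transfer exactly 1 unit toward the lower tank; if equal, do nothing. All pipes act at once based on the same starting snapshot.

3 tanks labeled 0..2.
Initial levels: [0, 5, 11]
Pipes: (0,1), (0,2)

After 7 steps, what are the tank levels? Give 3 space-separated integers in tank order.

Answer: 4 6 6

Derivation:
Step 1: flows [1->0,2->0] -> levels [2 4 10]
Step 2: flows [1->0,2->0] -> levels [4 3 9]
Step 3: flows [0->1,2->0] -> levels [4 4 8]
Step 4: flows [0=1,2->0] -> levels [5 4 7]
Step 5: flows [0->1,2->0] -> levels [5 5 6]
Step 6: flows [0=1,2->0] -> levels [6 5 5]
Step 7: flows [0->1,0->2] -> levels [4 6 6]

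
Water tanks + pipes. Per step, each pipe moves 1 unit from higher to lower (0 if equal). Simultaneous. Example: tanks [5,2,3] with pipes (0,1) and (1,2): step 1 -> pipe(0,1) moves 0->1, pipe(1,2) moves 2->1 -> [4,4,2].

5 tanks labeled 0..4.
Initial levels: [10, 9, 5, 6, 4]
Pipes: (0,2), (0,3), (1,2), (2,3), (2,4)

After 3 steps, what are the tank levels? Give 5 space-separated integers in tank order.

Step 1: flows [0->2,0->3,1->2,3->2,2->4] -> levels [8 8 7 6 5]
Step 2: flows [0->2,0->3,1->2,2->3,2->4] -> levels [6 7 7 8 6]
Step 3: flows [2->0,3->0,1=2,3->2,2->4] -> levels [8 7 6 6 7]

Answer: 8 7 6 6 7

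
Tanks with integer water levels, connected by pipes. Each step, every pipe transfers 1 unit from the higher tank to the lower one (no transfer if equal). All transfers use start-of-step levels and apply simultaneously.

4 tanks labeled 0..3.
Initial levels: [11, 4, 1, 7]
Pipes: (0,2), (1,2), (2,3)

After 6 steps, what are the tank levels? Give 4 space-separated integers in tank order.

Step 1: flows [0->2,1->2,3->2] -> levels [10 3 4 6]
Step 2: flows [0->2,2->1,3->2] -> levels [9 4 5 5]
Step 3: flows [0->2,2->1,2=3] -> levels [8 5 5 5]
Step 4: flows [0->2,1=2,2=3] -> levels [7 5 6 5]
Step 5: flows [0->2,2->1,2->3] -> levels [6 6 5 6]
Step 6: flows [0->2,1->2,3->2] -> levels [5 5 8 5]

Answer: 5 5 8 5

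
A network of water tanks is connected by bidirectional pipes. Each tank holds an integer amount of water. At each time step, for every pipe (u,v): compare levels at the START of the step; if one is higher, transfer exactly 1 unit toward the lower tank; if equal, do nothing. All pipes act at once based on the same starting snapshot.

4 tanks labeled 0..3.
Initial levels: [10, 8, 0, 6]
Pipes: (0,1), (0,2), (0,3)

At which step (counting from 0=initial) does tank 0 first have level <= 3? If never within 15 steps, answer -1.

Step 1: flows [0->1,0->2,0->3] -> levels [7 9 1 7]
Step 2: flows [1->0,0->2,0=3] -> levels [7 8 2 7]
Step 3: flows [1->0,0->2,0=3] -> levels [7 7 3 7]
Step 4: flows [0=1,0->2,0=3] -> levels [6 7 4 7]
Step 5: flows [1->0,0->2,3->0] -> levels [7 6 5 6]
Step 6: flows [0->1,0->2,0->3] -> levels [4 7 6 7]
Step 7: flows [1->0,2->0,3->0] -> levels [7 6 5 6]
  -> period-2 cycle (repeats step 5); tank 0 never drops to <=3
Tank 0 never reaches <=3 within 15 steps

Answer: -1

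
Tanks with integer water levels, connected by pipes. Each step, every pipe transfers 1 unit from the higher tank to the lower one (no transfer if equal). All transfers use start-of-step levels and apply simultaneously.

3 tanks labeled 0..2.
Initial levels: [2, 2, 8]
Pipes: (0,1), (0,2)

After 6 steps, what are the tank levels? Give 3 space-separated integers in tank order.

Step 1: flows [0=1,2->0] -> levels [3 2 7]
Step 2: flows [0->1,2->0] -> levels [3 3 6]
Step 3: flows [0=1,2->0] -> levels [4 3 5]
Step 4: flows [0->1,2->0] -> levels [4 4 4]
Step 5: flows [0=1,0=2] -> levels [4 4 4]
  -> stable; steps 6..6 unchanged -> [4 4 4]

Answer: 4 4 4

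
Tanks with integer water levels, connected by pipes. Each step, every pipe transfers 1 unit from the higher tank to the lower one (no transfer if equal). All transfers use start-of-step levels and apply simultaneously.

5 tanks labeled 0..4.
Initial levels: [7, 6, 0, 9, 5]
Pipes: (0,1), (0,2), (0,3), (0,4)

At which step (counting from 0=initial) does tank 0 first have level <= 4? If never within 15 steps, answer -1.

Answer: 3

Derivation:
Step 1: flows [0->1,0->2,3->0,0->4] -> levels [5 7 1 8 6]
Step 2: flows [1->0,0->2,3->0,4->0] -> levels [7 6 2 7 5]
Step 3: flows [0->1,0->2,0=3,0->4] -> levels [4 7 3 7 6]
Tank 0 first reaches <=4 at step 3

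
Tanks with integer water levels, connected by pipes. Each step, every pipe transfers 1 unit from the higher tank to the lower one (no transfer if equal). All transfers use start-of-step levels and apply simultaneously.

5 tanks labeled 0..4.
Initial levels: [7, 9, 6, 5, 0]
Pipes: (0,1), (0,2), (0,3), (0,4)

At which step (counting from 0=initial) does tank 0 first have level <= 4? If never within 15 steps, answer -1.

Step 1: flows [1->0,0->2,0->3,0->4] -> levels [5 8 7 6 1]
Step 2: flows [1->0,2->0,3->0,0->4] -> levels [7 7 6 5 2]
Step 3: flows [0=1,0->2,0->3,0->4] -> levels [4 7 7 6 3]
Tank 0 first reaches <=4 at step 3

Answer: 3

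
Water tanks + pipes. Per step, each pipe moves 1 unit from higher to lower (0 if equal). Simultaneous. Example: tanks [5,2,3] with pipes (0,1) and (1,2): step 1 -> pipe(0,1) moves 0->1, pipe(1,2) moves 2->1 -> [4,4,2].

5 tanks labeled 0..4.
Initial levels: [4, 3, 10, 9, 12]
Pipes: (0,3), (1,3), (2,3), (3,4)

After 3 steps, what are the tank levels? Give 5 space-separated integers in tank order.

Answer: 7 6 8 8 9

Derivation:
Step 1: flows [3->0,3->1,2->3,4->3] -> levels [5 4 9 9 11]
Step 2: flows [3->0,3->1,2=3,4->3] -> levels [6 5 9 8 10]
Step 3: flows [3->0,3->1,2->3,4->3] -> levels [7 6 8 8 9]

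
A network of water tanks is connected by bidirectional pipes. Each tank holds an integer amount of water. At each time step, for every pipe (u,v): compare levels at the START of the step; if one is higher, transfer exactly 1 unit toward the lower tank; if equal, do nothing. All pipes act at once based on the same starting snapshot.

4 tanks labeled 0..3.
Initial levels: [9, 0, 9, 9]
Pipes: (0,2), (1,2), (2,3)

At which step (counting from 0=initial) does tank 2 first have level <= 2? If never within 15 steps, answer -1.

Step 1: flows [0=2,2->1,2=3] -> levels [9 1 8 9]
Step 2: flows [0->2,2->1,3->2] -> levels [8 2 9 8]
Step 3: flows [2->0,2->1,2->3] -> levels [9 3 6 9]
Step 4: flows [0->2,2->1,3->2] -> levels [8 4 7 8]
Step 5: flows [0->2,2->1,3->2] -> levels [7 5 8 7]
Step 6: flows [2->0,2->1,2->3] -> levels [8 6 5 8]
Step 7: flows [0->2,1->2,3->2] -> levels [7 5 8 7]
  -> period-2 cycle (repeats step 5); tank 2 never drops to <=2
Tank 2 never reaches <=2 within 15 steps

Answer: -1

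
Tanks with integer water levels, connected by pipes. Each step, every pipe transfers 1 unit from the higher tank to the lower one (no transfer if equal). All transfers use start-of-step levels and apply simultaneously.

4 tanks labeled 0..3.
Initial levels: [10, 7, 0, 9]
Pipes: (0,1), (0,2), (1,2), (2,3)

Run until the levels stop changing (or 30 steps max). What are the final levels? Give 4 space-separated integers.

Step 1: flows [0->1,0->2,1->2,3->2] -> levels [8 7 3 8]
Step 2: flows [0->1,0->2,1->2,3->2] -> levels [6 7 6 7]
Step 3: flows [1->0,0=2,1->2,3->2] -> levels [7 5 8 6]
Step 4: flows [0->1,2->0,2->1,2->3] -> levels [7 7 5 7]
Step 5: flows [0=1,0->2,1->2,3->2] -> levels [6 6 8 6]
Step 6: flows [0=1,2->0,2->1,2->3] -> levels [7 7 5 7]
  -> period-2 cycle: step 6 state = step 4 state; never stabilizes
  -> state at step 30: (30-4) mod 2 = 0, same as step 4 -> [7 7 5 7]

Answer: 7 7 5 7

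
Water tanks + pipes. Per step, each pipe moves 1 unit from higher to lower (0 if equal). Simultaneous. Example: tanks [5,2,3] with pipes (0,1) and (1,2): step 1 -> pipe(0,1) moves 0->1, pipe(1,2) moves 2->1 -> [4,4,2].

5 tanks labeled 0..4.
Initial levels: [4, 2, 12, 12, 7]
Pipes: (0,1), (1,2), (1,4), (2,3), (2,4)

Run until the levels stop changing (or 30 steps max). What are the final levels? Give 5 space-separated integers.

Step 1: flows [0->1,2->1,4->1,2=3,2->4] -> levels [3 5 10 12 7]
Step 2: flows [1->0,2->1,4->1,3->2,2->4] -> levels [4 6 9 11 7]
Step 3: flows [1->0,2->1,4->1,3->2,2->4] -> levels [5 7 8 10 7]
Step 4: flows [1->0,2->1,1=4,3->2,2->4] -> levels [6 7 7 9 8]
Step 5: flows [1->0,1=2,4->1,3->2,4->2] -> levels [7 7 9 8 6]
Step 6: flows [0=1,2->1,1->4,2->3,2->4] -> levels [7 7 6 9 8]
Step 7: flows [0=1,1->2,4->1,3->2,4->2] -> levels [7 7 9 8 6]
  -> period-2 cycle: step 7 state = step 5 state; never stabilizes
  -> state at step 30: (30-5) mod 2 = 1, same as step 6 -> [7 7 6 9 8]

Answer: 7 7 6 9 8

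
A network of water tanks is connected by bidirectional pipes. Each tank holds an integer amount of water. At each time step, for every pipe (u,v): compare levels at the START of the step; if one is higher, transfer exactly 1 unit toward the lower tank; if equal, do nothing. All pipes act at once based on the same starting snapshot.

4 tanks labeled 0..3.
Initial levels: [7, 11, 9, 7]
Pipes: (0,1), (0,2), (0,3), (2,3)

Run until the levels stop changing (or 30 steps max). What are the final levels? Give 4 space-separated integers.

Answer: 7 9 9 9

Derivation:
Step 1: flows [1->0,2->0,0=3,2->3] -> levels [9 10 7 8]
Step 2: flows [1->0,0->2,0->3,3->2] -> levels [8 9 9 8]
Step 3: flows [1->0,2->0,0=3,2->3] -> levels [10 8 7 9]
Step 4: flows [0->1,0->2,0->3,3->2] -> levels [7 9 9 9]
Step 5: flows [1->0,2->0,3->0,2=3] -> levels [10 8 8 8]
Step 6: flows [0->1,0->2,0->3,2=3] -> levels [7 9 9 9]
  -> period-2 cycle: step 6 state = step 4 state; never stabilizes
  -> state at step 30: (30-4) mod 2 = 0, same as step 4 -> [7 9 9 9]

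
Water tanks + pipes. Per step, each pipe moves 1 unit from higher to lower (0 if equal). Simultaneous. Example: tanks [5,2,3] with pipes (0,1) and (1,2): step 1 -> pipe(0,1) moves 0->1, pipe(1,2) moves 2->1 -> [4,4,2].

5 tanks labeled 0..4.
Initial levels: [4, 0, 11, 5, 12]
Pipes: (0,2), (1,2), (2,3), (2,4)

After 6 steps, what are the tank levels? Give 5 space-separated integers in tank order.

Answer: 6 5 8 6 7

Derivation:
Step 1: flows [2->0,2->1,2->3,4->2] -> levels [5 1 9 6 11]
Step 2: flows [2->0,2->1,2->3,4->2] -> levels [6 2 7 7 10]
Step 3: flows [2->0,2->1,2=3,4->2] -> levels [7 3 6 7 9]
Step 4: flows [0->2,2->1,3->2,4->2] -> levels [6 4 8 6 8]
Step 5: flows [2->0,2->1,2->3,2=4] -> levels [7 5 5 7 8]
Step 6: flows [0->2,1=2,3->2,4->2] -> levels [6 5 8 6 7]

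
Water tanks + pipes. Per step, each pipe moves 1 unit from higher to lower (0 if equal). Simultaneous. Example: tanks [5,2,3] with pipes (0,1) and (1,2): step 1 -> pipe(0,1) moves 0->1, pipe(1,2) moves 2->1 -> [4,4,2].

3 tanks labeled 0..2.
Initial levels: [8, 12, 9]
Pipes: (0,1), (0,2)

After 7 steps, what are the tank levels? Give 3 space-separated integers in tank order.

Answer: 9 10 10

Derivation:
Step 1: flows [1->0,2->0] -> levels [10 11 8]
Step 2: flows [1->0,0->2] -> levels [10 10 9]
Step 3: flows [0=1,0->2] -> levels [9 10 10]
Step 4: flows [1->0,2->0] -> levels [11 9 9]
Step 5: flows [0->1,0->2] -> levels [9 10 10]
  -> period-2 cycle: step 5 state = step 3 state
  -> state at step 7: (7-3) mod 2 = 0, same as step 3 -> [9 10 10]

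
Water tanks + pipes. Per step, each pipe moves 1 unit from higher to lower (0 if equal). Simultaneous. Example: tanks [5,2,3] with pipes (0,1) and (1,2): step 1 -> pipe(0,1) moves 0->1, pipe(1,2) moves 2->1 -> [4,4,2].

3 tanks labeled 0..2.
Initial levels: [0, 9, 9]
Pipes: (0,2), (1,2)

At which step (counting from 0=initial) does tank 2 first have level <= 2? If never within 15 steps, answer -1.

Step 1: flows [2->0,1=2] -> levels [1 9 8]
Step 2: flows [2->0,1->2] -> levels [2 8 8]
Step 3: flows [2->0,1=2] -> levels [3 8 7]
Step 4: flows [2->0,1->2] -> levels [4 7 7]
Step 5: flows [2->0,1=2] -> levels [5 7 6]
Step 6: flows [2->0,1->2] -> levels [6 6 6]
Step 7: flows [0=2,1=2] -> levels [6 6 6]
  -> stable; tank 2 stays at 6 > 2
Tank 2 never reaches <=2 within 15 steps

Answer: -1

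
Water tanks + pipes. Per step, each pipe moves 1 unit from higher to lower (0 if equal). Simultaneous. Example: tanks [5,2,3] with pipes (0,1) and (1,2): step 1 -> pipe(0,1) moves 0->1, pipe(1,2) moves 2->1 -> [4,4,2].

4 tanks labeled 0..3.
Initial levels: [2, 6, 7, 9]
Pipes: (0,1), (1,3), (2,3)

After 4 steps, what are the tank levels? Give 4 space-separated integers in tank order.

Answer: 6 5 6 7

Derivation:
Step 1: flows [1->0,3->1,3->2] -> levels [3 6 8 7]
Step 2: flows [1->0,3->1,2->3] -> levels [4 6 7 7]
Step 3: flows [1->0,3->1,2=3] -> levels [5 6 7 6]
Step 4: flows [1->0,1=3,2->3] -> levels [6 5 6 7]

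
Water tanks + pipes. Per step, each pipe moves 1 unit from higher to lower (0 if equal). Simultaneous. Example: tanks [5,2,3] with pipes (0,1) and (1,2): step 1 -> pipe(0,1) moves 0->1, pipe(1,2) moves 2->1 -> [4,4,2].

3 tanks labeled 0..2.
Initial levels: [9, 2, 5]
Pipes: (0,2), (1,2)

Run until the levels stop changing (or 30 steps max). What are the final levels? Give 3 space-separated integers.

Answer: 5 5 6

Derivation:
Step 1: flows [0->2,2->1] -> levels [8 3 5]
Step 2: flows [0->2,2->1] -> levels [7 4 5]
Step 3: flows [0->2,2->1] -> levels [6 5 5]
Step 4: flows [0->2,1=2] -> levels [5 5 6]
Step 5: flows [2->0,2->1] -> levels [6 6 4]
Step 6: flows [0->2,1->2] -> levels [5 5 6]
  -> period-2 cycle: step 6 state = step 4 state; never stabilizes
  -> state at step 30: (30-4) mod 2 = 0, same as step 4 -> [5 5 6]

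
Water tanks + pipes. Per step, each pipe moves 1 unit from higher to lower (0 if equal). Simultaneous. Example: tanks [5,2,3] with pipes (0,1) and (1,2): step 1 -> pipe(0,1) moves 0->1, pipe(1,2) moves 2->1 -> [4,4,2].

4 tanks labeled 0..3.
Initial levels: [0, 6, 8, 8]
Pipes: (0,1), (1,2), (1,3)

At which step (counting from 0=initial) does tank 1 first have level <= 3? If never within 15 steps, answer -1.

Answer: -1

Derivation:
Step 1: flows [1->0,2->1,3->1] -> levels [1 7 7 7]
Step 2: flows [1->0,1=2,1=3] -> levels [2 6 7 7]
Step 3: flows [1->0,2->1,3->1] -> levels [3 7 6 6]
Step 4: flows [1->0,1->2,1->3] -> levels [4 4 7 7]
Step 5: flows [0=1,2->1,3->1] -> levels [4 6 6 6]
Step 6: flows [1->0,1=2,1=3] -> levels [5 5 6 6]
Step 7: flows [0=1,2->1,3->1] -> levels [5 7 5 5]
Step 8: flows [1->0,1->2,1->3] -> levels [6 4 6 6]
Step 9: flows [0->1,2->1,3->1] -> levels [5 7 5 5]
  -> period-2 cycle (repeats step 7); tank 1 never drops to <=3
Tank 1 never reaches <=3 within 15 steps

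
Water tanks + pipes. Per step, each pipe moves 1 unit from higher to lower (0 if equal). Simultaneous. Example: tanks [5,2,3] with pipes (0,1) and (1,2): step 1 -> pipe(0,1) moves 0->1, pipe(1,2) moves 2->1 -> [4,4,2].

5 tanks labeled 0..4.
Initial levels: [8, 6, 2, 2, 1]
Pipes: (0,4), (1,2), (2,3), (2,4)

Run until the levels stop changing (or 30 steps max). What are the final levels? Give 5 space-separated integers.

Step 1: flows [0->4,1->2,2=3,2->4] -> levels [7 5 2 2 3]
Step 2: flows [0->4,1->2,2=3,4->2] -> levels [6 4 4 2 3]
Step 3: flows [0->4,1=2,2->3,2->4] -> levels [5 4 2 3 5]
Step 4: flows [0=4,1->2,3->2,4->2] -> levels [5 3 5 2 4]
Step 5: flows [0->4,2->1,2->3,2->4] -> levels [4 4 2 3 6]
Step 6: flows [4->0,1->2,3->2,4->2] -> levels [5 3 5 2 4]
  -> period-2 cycle: step 6 state = step 4 state; never stabilizes
  -> state at step 30: (30-4) mod 2 = 0, same as step 4 -> [5 3 5 2 4]

Answer: 5 3 5 2 4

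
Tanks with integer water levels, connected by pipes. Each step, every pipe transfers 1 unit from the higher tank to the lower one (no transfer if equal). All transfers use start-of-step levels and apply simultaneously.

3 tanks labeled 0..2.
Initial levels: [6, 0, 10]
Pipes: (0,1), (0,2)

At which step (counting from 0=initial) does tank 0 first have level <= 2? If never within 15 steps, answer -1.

Step 1: flows [0->1,2->0] -> levels [6 1 9]
Step 2: flows [0->1,2->0] -> levels [6 2 8]
Step 3: flows [0->1,2->0] -> levels [6 3 7]
Step 4: flows [0->1,2->0] -> levels [6 4 6]
Step 5: flows [0->1,0=2] -> levels [5 5 6]
Step 6: flows [0=1,2->0] -> levels [6 5 5]
Step 7: flows [0->1,0->2] -> levels [4 6 6]
Step 8: flows [1->0,2->0] -> levels [6 5 5]
  -> period-2 cycle (repeats step 6); tank 0 never drops to <=2
Tank 0 never reaches <=2 within 15 steps

Answer: -1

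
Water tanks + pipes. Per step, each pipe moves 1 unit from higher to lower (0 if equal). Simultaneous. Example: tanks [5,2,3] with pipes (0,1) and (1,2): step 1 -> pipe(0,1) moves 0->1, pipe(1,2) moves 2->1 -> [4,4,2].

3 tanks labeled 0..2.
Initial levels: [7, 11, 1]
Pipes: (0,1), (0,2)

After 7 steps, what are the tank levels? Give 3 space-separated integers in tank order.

Step 1: flows [1->0,0->2] -> levels [7 10 2]
Step 2: flows [1->0,0->2] -> levels [7 9 3]
Step 3: flows [1->0,0->2] -> levels [7 8 4]
Step 4: flows [1->0,0->2] -> levels [7 7 5]
Step 5: flows [0=1,0->2] -> levels [6 7 6]
Step 6: flows [1->0,0=2] -> levels [7 6 6]
Step 7: flows [0->1,0->2] -> levels [5 7 7]

Answer: 5 7 7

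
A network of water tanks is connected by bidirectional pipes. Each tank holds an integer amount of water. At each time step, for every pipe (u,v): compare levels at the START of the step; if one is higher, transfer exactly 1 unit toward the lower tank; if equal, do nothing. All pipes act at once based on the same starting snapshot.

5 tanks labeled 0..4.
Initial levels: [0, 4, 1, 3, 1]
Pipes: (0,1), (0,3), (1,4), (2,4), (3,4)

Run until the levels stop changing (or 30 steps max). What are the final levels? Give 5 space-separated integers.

Answer: 1 3 2 3 0

Derivation:
Step 1: flows [1->0,3->0,1->4,2=4,3->4] -> levels [2 2 1 1 3]
Step 2: flows [0=1,0->3,4->1,4->2,4->3] -> levels [1 3 2 3 0]
Step 3: flows [1->0,3->0,1->4,2->4,3->4] -> levels [3 1 1 1 3]
Step 4: flows [0->1,0->3,4->1,4->2,4->3] -> levels [1 3 2 3 0]
  -> period-2 cycle: step 4 state = step 2 state; never stabilizes
  -> state at step 30: (30-2) mod 2 = 0, same as step 2 -> [1 3 2 3 0]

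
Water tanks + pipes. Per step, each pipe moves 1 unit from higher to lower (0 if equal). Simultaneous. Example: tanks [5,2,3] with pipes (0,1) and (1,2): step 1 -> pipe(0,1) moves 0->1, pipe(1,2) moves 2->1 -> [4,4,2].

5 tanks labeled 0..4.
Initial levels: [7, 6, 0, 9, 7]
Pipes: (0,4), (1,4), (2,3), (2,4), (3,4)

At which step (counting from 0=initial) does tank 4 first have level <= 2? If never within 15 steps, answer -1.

Answer: -1

Derivation:
Step 1: flows [0=4,4->1,3->2,4->2,3->4] -> levels [7 7 2 7 6]
Step 2: flows [0->4,1->4,3->2,4->2,3->4] -> levels [6 6 4 5 8]
Step 3: flows [4->0,4->1,3->2,4->2,4->3] -> levels [7 7 6 5 4]
Step 4: flows [0->4,1->4,2->3,2->4,3->4] -> levels [6 6 4 5 8]
  -> period-2 cycle (repeats step 2); tank 4 never drops to <=2
Tank 4 never reaches <=2 within 15 steps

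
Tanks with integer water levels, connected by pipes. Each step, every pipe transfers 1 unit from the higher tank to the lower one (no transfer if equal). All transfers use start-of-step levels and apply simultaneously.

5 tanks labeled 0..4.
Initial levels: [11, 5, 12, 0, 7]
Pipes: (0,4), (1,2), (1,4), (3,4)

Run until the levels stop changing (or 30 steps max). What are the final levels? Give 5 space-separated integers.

Step 1: flows [0->4,2->1,4->1,4->3] -> levels [10 7 11 1 6]
Step 2: flows [0->4,2->1,1->4,4->3] -> levels [9 7 10 2 7]
Step 3: flows [0->4,2->1,1=4,4->3] -> levels [8 8 9 3 7]
Step 4: flows [0->4,2->1,1->4,4->3] -> levels [7 8 8 4 8]
Step 5: flows [4->0,1=2,1=4,4->3] -> levels [8 8 8 5 6]
Step 6: flows [0->4,1=2,1->4,4->3] -> levels [7 7 8 6 7]
Step 7: flows [0=4,2->1,1=4,4->3] -> levels [7 8 7 7 6]
Step 8: flows [0->4,1->2,1->4,3->4] -> levels [6 6 8 6 9]
Step 9: flows [4->0,2->1,4->1,4->3] -> levels [7 8 7 7 6]
  -> period-2 cycle: step 9 state = step 7 state; never stabilizes
  -> state at step 30: (30-7) mod 2 = 1, same as step 8 -> [6 6 8 6 9]

Answer: 6 6 8 6 9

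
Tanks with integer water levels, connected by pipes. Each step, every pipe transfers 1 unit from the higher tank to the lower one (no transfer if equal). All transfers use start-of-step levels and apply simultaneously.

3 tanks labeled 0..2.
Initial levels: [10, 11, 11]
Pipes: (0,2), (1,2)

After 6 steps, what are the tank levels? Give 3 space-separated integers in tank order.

Answer: 10 10 12

Derivation:
Step 1: flows [2->0,1=2] -> levels [11 11 10]
Step 2: flows [0->2,1->2] -> levels [10 10 12]
Step 3: flows [2->0,2->1] -> levels [11 11 10]
  -> period-2 cycle: step 3 state = step 1 state
  -> state at step 6: (6-1) mod 2 = 1, same as step 2 -> [10 10 12]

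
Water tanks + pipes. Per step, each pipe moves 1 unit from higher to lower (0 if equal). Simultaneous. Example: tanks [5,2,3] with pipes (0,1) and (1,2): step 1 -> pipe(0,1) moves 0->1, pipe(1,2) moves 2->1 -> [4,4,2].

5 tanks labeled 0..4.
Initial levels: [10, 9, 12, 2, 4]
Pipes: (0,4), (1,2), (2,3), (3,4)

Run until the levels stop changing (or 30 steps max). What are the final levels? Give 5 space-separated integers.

Step 1: flows [0->4,2->1,2->3,4->3] -> levels [9 10 10 4 4]
Step 2: flows [0->4,1=2,2->3,3=4] -> levels [8 10 9 5 5]
Step 3: flows [0->4,1->2,2->3,3=4] -> levels [7 9 9 6 6]
Step 4: flows [0->4,1=2,2->3,3=4] -> levels [6 9 8 7 7]
Step 5: flows [4->0,1->2,2->3,3=4] -> levels [7 8 8 8 6]
Step 6: flows [0->4,1=2,2=3,3->4] -> levels [6 8 8 7 8]
Step 7: flows [4->0,1=2,2->3,4->3] -> levels [7 8 7 9 6]
Step 8: flows [0->4,1->2,3->2,3->4] -> levels [6 7 9 7 8]
Step 9: flows [4->0,2->1,2->3,4->3] -> levels [7 8 7 9 6]
  -> period-2 cycle: step 9 state = step 7 state; never stabilizes
  -> state at step 30: (30-7) mod 2 = 1, same as step 8 -> [6 7 9 7 8]

Answer: 6 7 9 7 8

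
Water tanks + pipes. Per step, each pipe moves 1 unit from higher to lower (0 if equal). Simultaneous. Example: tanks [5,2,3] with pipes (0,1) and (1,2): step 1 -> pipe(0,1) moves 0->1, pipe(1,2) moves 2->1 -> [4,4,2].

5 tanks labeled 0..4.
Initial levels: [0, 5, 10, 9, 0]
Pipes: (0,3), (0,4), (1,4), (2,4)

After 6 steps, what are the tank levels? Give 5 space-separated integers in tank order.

Answer: 6 5 6 4 3

Derivation:
Step 1: flows [3->0,0=4,1->4,2->4] -> levels [1 4 9 8 2]
Step 2: flows [3->0,4->0,1->4,2->4] -> levels [3 3 8 7 3]
Step 3: flows [3->0,0=4,1=4,2->4] -> levels [4 3 7 6 4]
Step 4: flows [3->0,0=4,4->1,2->4] -> levels [5 4 6 5 4]
Step 5: flows [0=3,0->4,1=4,2->4] -> levels [4 4 5 5 6]
Step 6: flows [3->0,4->0,4->1,4->2] -> levels [6 5 6 4 3]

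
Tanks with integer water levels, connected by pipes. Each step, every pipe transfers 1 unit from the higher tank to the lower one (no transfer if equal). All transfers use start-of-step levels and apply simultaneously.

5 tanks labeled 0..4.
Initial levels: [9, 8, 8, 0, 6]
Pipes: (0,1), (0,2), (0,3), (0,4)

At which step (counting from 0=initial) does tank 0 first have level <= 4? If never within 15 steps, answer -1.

Step 1: flows [0->1,0->2,0->3,0->4] -> levels [5 9 9 1 7]
Step 2: flows [1->0,2->0,0->3,4->0] -> levels [7 8 8 2 6]
Step 3: flows [1->0,2->0,0->3,0->4] -> levels [7 7 7 3 7]
Step 4: flows [0=1,0=2,0->3,0=4] -> levels [6 7 7 4 7]
Step 5: flows [1->0,2->0,0->3,4->0] -> levels [8 6 6 5 6]
Step 6: flows [0->1,0->2,0->3,0->4] -> levels [4 7 7 6 7]
Tank 0 first reaches <=4 at step 6

Answer: 6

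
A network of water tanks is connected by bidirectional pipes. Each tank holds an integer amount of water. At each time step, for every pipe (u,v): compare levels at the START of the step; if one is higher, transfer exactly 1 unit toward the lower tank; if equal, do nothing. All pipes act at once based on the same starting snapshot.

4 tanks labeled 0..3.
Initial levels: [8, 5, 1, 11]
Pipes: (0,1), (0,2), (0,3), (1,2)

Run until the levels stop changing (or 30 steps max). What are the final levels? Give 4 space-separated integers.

Step 1: flows [0->1,0->2,3->0,1->2] -> levels [7 5 3 10]
Step 2: flows [0->1,0->2,3->0,1->2] -> levels [6 5 5 9]
Step 3: flows [0->1,0->2,3->0,1=2] -> levels [5 6 6 8]
Step 4: flows [1->0,2->0,3->0,1=2] -> levels [8 5 5 7]
Step 5: flows [0->1,0->2,0->3,1=2] -> levels [5 6 6 8]
  -> period-2 cycle: step 5 state = step 3 state; never stabilizes
  -> state at step 30: (30-3) mod 2 = 1, same as step 4 -> [8 5 5 7]

Answer: 8 5 5 7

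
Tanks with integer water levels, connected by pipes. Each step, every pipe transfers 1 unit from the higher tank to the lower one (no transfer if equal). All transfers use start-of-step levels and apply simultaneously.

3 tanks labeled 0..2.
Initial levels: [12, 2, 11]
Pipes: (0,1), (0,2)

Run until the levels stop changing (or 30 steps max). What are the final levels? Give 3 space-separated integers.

Answer: 7 9 9

Derivation:
Step 1: flows [0->1,0->2] -> levels [10 3 12]
Step 2: flows [0->1,2->0] -> levels [10 4 11]
Step 3: flows [0->1,2->0] -> levels [10 5 10]
Step 4: flows [0->1,0=2] -> levels [9 6 10]
Step 5: flows [0->1,2->0] -> levels [9 7 9]
Step 6: flows [0->1,0=2] -> levels [8 8 9]
Step 7: flows [0=1,2->0] -> levels [9 8 8]
Step 8: flows [0->1,0->2] -> levels [7 9 9]
Step 9: flows [1->0,2->0] -> levels [9 8 8]
  -> period-2 cycle: step 9 state = step 7 state; never stabilizes
  -> state at step 30: (30-7) mod 2 = 1, same as step 8 -> [7 9 9]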